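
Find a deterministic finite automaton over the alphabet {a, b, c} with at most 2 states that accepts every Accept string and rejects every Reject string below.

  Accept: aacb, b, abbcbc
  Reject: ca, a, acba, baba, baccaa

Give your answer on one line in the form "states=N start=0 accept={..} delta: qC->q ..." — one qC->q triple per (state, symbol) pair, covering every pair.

states=2 start=0 accept={1} delta: 0a->0 0b->1 0c->0 1a->0 1b->0 1c->1

Fold the examples into a partial DFA from state 0: repeatedly fix the first undefined (state, symbol) met by the shortest-then-alphabetical prefix, trying targets in increasing order and rejecting any under which an Accept and a Reject string meet in one state with the same remainder; add a state when all current targets are rejected. Accepting states are where Accept strings end.
a: 0a undefined. 0a->0: ok.
b: 0b undefined. 0b->0: no, b/a meet in 0. Open state 1: 0b->1.
c: 0c undefined. 0c->0: ok.
ba: 1a undefined. 1a->0: ok.
abb: 1b undefined. 1b->0: ok.
abbcbc: 1c undefined. 1c->0: no, abbcbc/ca meet in 0. 1c->1: ok.
All examples now run through 2 states with every (state, symbol) defined. Accept strings end in {1}, Reject strings end in {0}; accept={1}.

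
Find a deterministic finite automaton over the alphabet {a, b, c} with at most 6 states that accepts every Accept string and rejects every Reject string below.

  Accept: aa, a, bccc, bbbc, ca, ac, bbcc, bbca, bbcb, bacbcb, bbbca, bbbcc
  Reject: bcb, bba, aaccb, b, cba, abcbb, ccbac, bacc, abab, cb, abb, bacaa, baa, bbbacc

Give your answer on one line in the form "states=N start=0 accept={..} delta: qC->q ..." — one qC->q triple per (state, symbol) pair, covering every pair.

states=6 start=0 accept={0,5} delta: 0a->0 0b->1 0c->0 1a->1 1b->2 1c->2 2a->1 2b->3 2c->4 3a->1 3b->1 3c->5 4a->0 4b->0 4c->0 5a->0 5b->0 5c->0

Grow the machine one transition at a time. Run the examples from 0; the earliest place one falls off (shortest prefix, ties alphabetical) gets sent to the lowest-numbered state that keeps every Accept/Reject pair distinguishable — a pair clashes when both reach the same state with identical unread suffix — and to a fresh state only if none does.
a: 0a undefined. 0a->0: ok.
b: 0b undefined. 0b->0: no, aa/bba meet in 0. Open state 1: 0b->1.
c: 0c undefined. 0c->0: ok.
ba: 1a undefined. 1a->0: no, aa/cba meet in 0. 1a->1: ok.
bb: 1b undefined. 1b->0: no, aa/bba meet in 0. 1b->1: no, bbbc/ccbac meet in 1 with "c" left. Open state 2: 1b->2.
bc: 1c undefined. 1c->0: no, aa/ccbac meet in 0. 1c->1: no, bccc/aaccb meet in 1. 1c->2: ok.
bba: 2a undefined. 2a->0: no, aa/bba meet in 0. 2a->1: ok.
bbb: 2b undefined. 2b->0: no, aa/bcb meet in 0. 2b->1: no, bbbc/abcbb meet in 2. 2b->2: no, bbbc/bacc meet in 2 with "c" left. Open state 3: 2b->3.
bbc: 2c undefined. 2c->0: no, aa/bacc meet in 0. 2c->1: no, bccc/ccbac meet in 2. 2c->2: no, bccc/ccbac meet in 2. 2c->3: no, bbcb/abcbb meet in 3 with "b" left. Open state 4: 2c->4.
bbba: 3a undefined. 3a->0: no, aa/bbbacc meet in 0. 3a->1: ok.
bbbc: 3c undefined. 3c->0: no, bacbcb/bba meet in 1. 3c->1: no, bbbc/bba meet in 1. 3c->2: no, bbbc/ccbac meet in 2. 3c->3: no, bbbc/bcb meet in 3. 3c->4: no, bbbc/bacc meet in 4. Open state 5: 3c->5.
bbca: 4a undefined. 4a->0: ok.
bbcb: 4b undefined. 4b->0: ok.
bbcc: 4c undefined. 4c->0: ok.
abcbb: 3b undefined. 3b->0: no, aa/abcbb meet in 0. 3b->1: ok.
bbbca: 5a undefined. 5a->0: ok.
bbbcc: 5c undefined. 5c->0: ok.
bacbcb: 5b undefined. 5b->0: ok.
All examples now run through 6 states with every (state, symbol) defined. Accept strings end in {0,5}, Reject strings end in {1,2,3,4}; accept={0,5}.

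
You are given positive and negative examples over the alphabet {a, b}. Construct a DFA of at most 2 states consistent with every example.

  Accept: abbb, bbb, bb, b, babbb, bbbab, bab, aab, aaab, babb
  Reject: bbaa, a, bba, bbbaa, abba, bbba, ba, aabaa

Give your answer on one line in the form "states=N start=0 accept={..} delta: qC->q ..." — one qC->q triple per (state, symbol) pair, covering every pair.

Grow the machine one transition at a time. Run the examples from 0; the earliest place one falls off (shortest prefix, ties alphabetical) gets sent to the lowest-numbered state that keeps every Accept/Reject pair distinguishable — a pair clashes when both reach the same state with identical unread suffix — and to a fresh state only if none does.
a: 0a undefined. 0a->0: ok.
b: 0b undefined. 0b->0: no, abbb/bbaa meet in 0. Open state 1: 0b->1.
ba: 1a undefined. 1a->0: ok.
bb: 1b undefined. 1b->0: no, bb/bbaa meet in 0. 1b->1: ok.
All examples now run through 2 states with every (state, symbol) defined. Accept strings end in {1}, Reject strings end in {0}; accept={1}.

states=2 start=0 accept={1} delta: 0a->0 0b->1 1a->0 1b->1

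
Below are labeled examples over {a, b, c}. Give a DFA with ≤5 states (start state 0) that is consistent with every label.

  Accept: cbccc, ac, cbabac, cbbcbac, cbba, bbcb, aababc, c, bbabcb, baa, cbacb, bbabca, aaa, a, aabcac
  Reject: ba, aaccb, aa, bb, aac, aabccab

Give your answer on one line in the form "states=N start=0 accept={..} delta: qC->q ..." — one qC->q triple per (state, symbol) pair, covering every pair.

State merging on the prefix tree: take the shortest (then alphabetical) example prefix whose next move is undefined and point that move at state 0, else 1, else 2, ...; a target is out if some Accept/Reject pair would then sit in one state with the same input left (inseparable). If every existing state is out, open a new one.
a: 0a undefined. 0a->0: no, ac/aac meet in 0 with "c" left. Open state 1: 0a->1.
b: 0b undefined. 0b->0: no, baa/aa meet in 1 with "a" left. 0b->1: ok.
c: 0c undefined. 0c->0: ok.
aa: 1a undefined. 1a->0: no, cbabac/ba meet in 0. 1a->1: no, ac/aac meet in 1 with "c" left. Open state 2: 1a->2.
ac: 1c undefined. 1c->0: ok.
bb: 1b undefined. 1b->0: no, cbccc/bb meet in 0. 1b->1: no, cbbcbac/aac meet in 2 with "c" left. 1b->2: ok.
aaa: 2a undefined. 2a->0: ok.
aab: 2b undefined. 2b->0: no, aababc/aac meet in 2 with "c" left. 2b->1: no, cbabac/aac meet in 2 with "c" left. 2b->2: ok.
aac: 2c undefined. 2c->0: no, cbccc/aac meet in 0. 2c->1: no, bbcb/ba meet in 2. 2c->2: no, bbcb/ba meet in 2. Open state 3: 2c->3.
aacc: 3c undefined. 3c->0: no, bbabcb/aaccb meet in 1. 3c->1: ok.
bbcb: 3b undefined. 3b->0: ok.
aabca: 3a undefined. 3a->0: ok.
All examples now run through 4 states with every (state, symbol) defined. Accept strings end in {0,1}, Reject strings end in {2,3}; accept={0,1}.

states=4 start=0 accept={0,1} delta: 0a->1 0b->1 0c->0 1a->2 1b->2 1c->0 2a->0 2b->2 2c->3 3a->0 3b->0 3c->1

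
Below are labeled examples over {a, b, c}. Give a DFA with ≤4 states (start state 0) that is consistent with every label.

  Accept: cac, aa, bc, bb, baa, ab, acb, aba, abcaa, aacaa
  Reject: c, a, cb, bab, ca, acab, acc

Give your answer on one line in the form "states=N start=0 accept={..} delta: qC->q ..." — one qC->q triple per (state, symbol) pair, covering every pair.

Fold the examples into a partial DFA from state 0: repeatedly fix the first undefined (state, symbol) met by the shortest-then-alphabetical prefix, trying targets in increasing order and rejecting any under which an Accept and a Reject string meet in one state with the same remainder; add a state when all current targets are rejected. Accepting states are where Accept strings end.
a: 0a undefined. 0a->0: no, aa/a meet in 0. Open state 1: 0a->1.
b: 0b undefined. 0b->0: no, bc/c meet in 0 with "c" left. 0b->1: ok.
c: 0c undefined. 0c->0: ok.
aa: 1a undefined. 1a->0: no, aa/c meet in 0. 1a->1: no, aa/a meet in 1. Open state 2: 1a->2.
ab: 1b undefined. 1b->0: no, bb/c meet in 0. 1b->1: no, bb/a meet in 1. 1b->2: ok.
ac: 1c undefined. 1c->0: no, cac/c meet in 0. 1c->1: no, cac/a meet in 1. 1c->2: no, acb/bab meet in 2 with "b" left. Open state 3: 1c->3.
aac: 2c undefined. 2c->0: ok.
aba: 2a undefined. 2a->0: no, baa/c meet in 0. 2a->1: no, baa/a meet in 1. 2a->2: ok.
aca: 3a undefined. 3a->0: ok.
acb: 3b undefined. 3b->0: no, acb/c meet in 0. 3b->1: no, acb/a meet in 1. 3b->2: ok.
acc: 3c undefined. 3c->0: ok.
bab: 2b undefined. 2b->0: ok.
All examples now run through 4 states with every (state, symbol) defined. Accept strings end in {2,3}, Reject strings end in {0,1}; accept={2,3}.

states=4 start=0 accept={2,3} delta: 0a->1 0b->1 0c->0 1a->2 1b->2 1c->3 2a->2 2b->0 2c->0 3a->0 3b->2 3c->0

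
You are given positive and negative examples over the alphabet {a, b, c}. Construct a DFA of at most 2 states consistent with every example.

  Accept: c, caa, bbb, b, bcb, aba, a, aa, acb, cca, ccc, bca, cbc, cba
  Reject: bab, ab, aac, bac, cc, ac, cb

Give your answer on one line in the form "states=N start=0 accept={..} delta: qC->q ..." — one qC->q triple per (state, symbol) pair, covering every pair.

State merging on the prefix tree: take the shortest (then alphabetical) example prefix whose next move is undefined and point that move at state 0, else 1, else 2, ...; a target is out if some Accept/Reject pair would then sit in one state with the same input left (inseparable). If every existing state is out, open a new one.
a: 0a undefined. 0a->0: no, c/aac meet in 0 with "c" left. Open state 1: 0a->1.
b: 0b undefined. 0b->0: no, bcb/cb meet in 0 with "cb" left. 0b->1: ok.
c: 0c undefined. 0c->0: no, c/cc meet in 0. 0c->1: ok.
aa: 1a undefined. 1a->0: no, c/bab meet in 1. 1a->1: ok.
ab: 1b undefined. 1b->0: ok.
ac: 1c undefined. 1c->0: ok.
All examples now run through 2 states with every (state, symbol) defined. Accept strings end in {1}, Reject strings end in {0}; accept={1}.

states=2 start=0 accept={1} delta: 0a->1 0b->1 0c->1 1a->1 1b->0 1c->0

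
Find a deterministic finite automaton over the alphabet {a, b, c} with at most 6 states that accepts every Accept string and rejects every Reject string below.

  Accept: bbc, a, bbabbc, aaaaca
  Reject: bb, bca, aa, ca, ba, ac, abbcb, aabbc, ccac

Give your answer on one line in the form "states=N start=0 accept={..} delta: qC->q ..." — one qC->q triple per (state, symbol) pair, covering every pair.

Fold the examples into a partial DFA from state 0: repeatedly fix the first undefined (state, symbol) met by the shortest-then-alphabetical prefix, trying targets in increasing order and rejecting any under which an Accept and a Reject string meet in one state with the same remainder; add a state when all current targets are rejected. Accepting states are where Accept strings end.
a: 0a undefined. 0a->0: no, bbc/aabbc meet in 0 with "bbc" left. Open state 1: 0a->1.
b: 0b undefined. 0b->0: no, a/ba meet in 1. 0b->1: ok.
c: 0c undefined. 0c->0: no, a/ca meet in 1. 0c->1: ok.
aa: 1a undefined. 1a->0: no, bbc/aabbc meet in 1 with "bc" left. 1a->1: no, a/aa meet in 1. Open state 2: 1a->2.
ab: 1b undefined. 1b->0: no, bbabbc/ac meet in 1 with "c" left. 1b->1: no, bbc/ac meet in 1 with "c" left. 1b->2: ok.
ac: 1c undefined. 1c->0: no, a/bca meet in 1. 1c->1: no, bbc/ccac meet in 2 with "c" left. 1c->2: ok.
aaa: 2a undefined. 2a->0: no, a/ccac meet in 1. 2a->1: no, a/bca meet in 1. 2a->2: no, bbc/ccac meet in 2 with "c" left. Open state 3: 2a->3.
aab: 2b undefined. 2b->0: ok.
bbc: 2c undefined. 2c->0: ok.
aaaa: 3a undefined. 3a->0: no, aaaaca/bb meet in 2. 3a->1: no, aaaaca/bca meet in 3. 3a->2: ok.
bbab: 3b undefined. 3b->0: no, bbabbc/bb meet in 2. 3b->1: ok.
ccac: 3c undefined. 3c->0: no, bbc/ccac meet in 0. 3c->1: no, a/ccac meet in 1. 3c->2: ok.
All examples now run through 4 states with every (state, symbol) defined. Accept strings end in {0,1}, Reject strings end in {2,3}; accept={0,1}.

states=4 start=0 accept={0,1} delta: 0a->1 0b->1 0c->1 1a->2 1b->2 1c->2 2a->3 2b->0 2c->0 3a->2 3b->1 3c->2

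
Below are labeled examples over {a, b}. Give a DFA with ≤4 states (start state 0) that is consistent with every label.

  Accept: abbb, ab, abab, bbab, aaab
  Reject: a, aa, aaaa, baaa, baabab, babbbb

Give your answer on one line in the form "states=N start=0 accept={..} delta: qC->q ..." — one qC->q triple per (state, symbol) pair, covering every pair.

states=4 start=0 accept={1,3} delta: 0a->0 0b->1 1a->2 1b->0 2a->2 2b->3 3a->1 3b->0

Grow the machine one transition at a time. Run the examples from 0; the earliest place one falls off (shortest prefix, ties alphabetical) gets sent to the lowest-numbered state that keeps every Accept/Reject pair distinguishable — a pair clashes when both reach the same state with identical unread suffix — and to a fresh state only if none does.
a: 0a undefined. 0a->0: ok.
b: 0b undefined. 0b->0: no, abbb/a meet in 0. Open state 1: 0b->1.
ba: 1a undefined. 1a->0: no, ab/baabab meet in 1. 1a->1: no, ab/baaa meet in 1. Open state 2: 1a->2.
bb: 1b undefined. 1b->0: ok.
baa: 2a undefined. 2a->0: no, abab/baabab meet in 2 with "b" left. 2a->1: no, abbb/baabab meet in 1. 2a->2: ok.
bab: 2b undefined. 2b->0: no, abbb/baabab meet in 1. 2b->1: no, abbb/baabab meet in 1. 2b->2: no, abab/baaa meet in 2. Open state 3: 2b->3.
babb: 3b undefined. 3b->0: ok.
baaba: 3a undefined. 3a->0: no, abbb/baabab meet in 1. 3a->1: ok.
All examples now run through 4 states with every (state, symbol) defined. Accept strings end in {1,3}, Reject strings end in {0,2}; accept={1,3}.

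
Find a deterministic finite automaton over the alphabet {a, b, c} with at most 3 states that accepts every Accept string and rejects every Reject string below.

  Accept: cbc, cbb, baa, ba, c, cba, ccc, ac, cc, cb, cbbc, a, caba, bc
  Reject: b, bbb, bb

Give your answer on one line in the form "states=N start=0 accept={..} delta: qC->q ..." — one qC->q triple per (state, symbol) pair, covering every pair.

Grow the machine one transition at a time. Run the examples from 0; the earliest place one falls off (shortest prefix, ties alphabetical) gets sent to the lowest-numbered state that keeps every Accept/Reject pair distinguishable — a pair clashes when both reach the same state with identical unread suffix — and to a fresh state only if none does.
a: 0a undefined. 0a->0: ok.
b: 0b undefined. 0b->0: no, baa/b meet in 0. Open state 1: 0b->1.
c: 0c undefined. 0c->0: no, cbb/bb meet in 1 with "b" left. 0c->1: no, cbb/bbb meet in 1 with "bb" left. Open state 2: 0c->2.
ba: 1a undefined. 1a->0: ok.
bb: 1b undefined. 1b->0: no, baa/bb meet in 0. 1b->1: ok.
bc: 1c undefined. 1c->0: ok.
ca: 2a undefined. 2a->0: ok.
cb: 2b undefined. 2b->0: no, cbb/b meet in 1. 2b->1: no, cbb/b meet in 1. 2b->2: ok.
cc: 2c undefined. 2c->0: ok.
All examples now run through 3 states with every (state, symbol) defined. Accept strings end in {0,2}, Reject strings end in {1}; accept={0,2}.

states=3 start=0 accept={0,2} delta: 0a->0 0b->1 0c->2 1a->0 1b->1 1c->0 2a->0 2b->2 2c->0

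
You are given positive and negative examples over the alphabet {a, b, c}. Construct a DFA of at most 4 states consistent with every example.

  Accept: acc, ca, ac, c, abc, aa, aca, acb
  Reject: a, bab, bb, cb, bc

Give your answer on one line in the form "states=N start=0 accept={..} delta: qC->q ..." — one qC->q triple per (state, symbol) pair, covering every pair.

State merging on the prefix tree: take the shortest (then alphabetical) example prefix whose next move is undefined and point that move at state 0, else 1, else 2, ...; a target is out if some Accept/Reject pair would then sit in one state with the same input left (inseparable). If every existing state is out, open a new one.
a: 0a undefined. 0a->0: no, abc/bc meet in 0 with "bc" left. Open state 1: 0a->1.
b: 0b undefined. 0b->0: no, c/bc meet in 0 with "c" left. 0b->1: no, ac/bc meet in 1 with "c" left. Open state 2: 0b->2.
c: 0c undefined. 0c->0: no, ca/a meet in 1. 0c->1: no, c/a meet in 1. 0c->2: ok.
aa: 1a undefined. 1a->0: ok.
ab: 1b undefined. 1b->0: ok.
ac: 1c undefined. 1c->0: no, aca/a meet in 1. 1c->1: no, acc/a meet in 1. 1c->2: no, acc/bc meet in 2 with "c" left. Open state 3: 1c->3.
ba: 2a undefined. 2a->0: no, c/bab meet in 2. 2a->1: no, ca/a meet in 1. 2a->2: ok.
bb: 2b undefined. 2b->0: no, aa/bab meet in 0. 2b->1: ok.
bc: 2c undefined. 2c->0: no, aa/bc meet in 0. 2c->1: ok.
aca: 3a undefined. 3a->0: ok.
acb: 3b undefined. 3b->0: ok.
acc: 3c undefined. 3c->0: ok.
All examples now run through 4 states with every (state, symbol) defined. Accept strings end in {0,2,3}, Reject strings end in {1}; accept={0,2,3}.

states=4 start=0 accept={0,2,3} delta: 0a->1 0b->2 0c->2 1a->0 1b->0 1c->3 2a->2 2b->1 2c->1 3a->0 3b->0 3c->0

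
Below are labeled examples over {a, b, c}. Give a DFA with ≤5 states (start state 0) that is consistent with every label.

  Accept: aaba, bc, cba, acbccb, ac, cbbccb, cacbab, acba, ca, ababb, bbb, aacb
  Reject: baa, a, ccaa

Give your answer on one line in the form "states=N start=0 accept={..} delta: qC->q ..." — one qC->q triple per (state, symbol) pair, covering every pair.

states=3 start=0 accept={1,2} delta: 0a->0 0b->1 0c->1 1a->2 1b->1 1c->1 2a->0 2b->1 2c->0

Fold the examples into a partial DFA from state 0: repeatedly fix the first undefined (state, symbol) met by the shortest-then-alphabetical prefix, trying targets in increasing order and rejecting any under which an Accept and a Reject string meet in one state with the same remainder; add a state when all current targets are rejected. Accepting states are where Accept strings end.
a: 0a undefined. 0a->0: ok.
b: 0b undefined. 0b->0: no, aaba/baa meet in 0. Open state 1: 0b->1.
c: 0c undefined. 0c->0: no, ac/a meet in 0. 0c->1: ok.
ba: 1a undefined. 1a->0: no, aaba/baa meet in 0. 1a->1: no, aaba/baa meet in 1. Open state 2: 1a->2.
bb: 1b undefined. 1b->0: no, cba/a meet in 0. 1b->1: ok.
bc: 1c undefined. 1c->0: no, bc/a meet in 0. 1c->1: ok.
baa: 2a undefined. 2a->0: ok.
cac: 2c undefined. 2c->0: ok.
abab: 2b undefined. 2b->0: no, cacbab/baa meet in 0. 2b->1: ok.
All examples now run through 3 states with every (state, symbol) defined. Accept strings end in {1,2}, Reject strings end in {0}; accept={1,2}.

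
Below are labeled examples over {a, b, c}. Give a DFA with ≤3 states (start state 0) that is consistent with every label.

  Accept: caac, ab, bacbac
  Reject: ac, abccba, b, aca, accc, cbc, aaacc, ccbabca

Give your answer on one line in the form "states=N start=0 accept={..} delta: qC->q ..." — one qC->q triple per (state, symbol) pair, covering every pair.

states=3 start=0 accept={1} delta: 0a->1 0b->0 0c->0 1a->2 1b->1 1c->2 2a->0 2b->1 2c->1

Grow the machine one transition at a time. Run the examples from 0; the earliest place one falls off (shortest prefix, ties alphabetical) gets sent to the lowest-numbered state that keeps every Accept/Reject pair distinguishable — a pair clashes when both reach the same state with identical unread suffix — and to a fresh state only if none does.
a: 0a undefined. 0a->0: no, ab/b meet in 0 with "b" left. Open state 1: 0a->1.
b: 0b undefined. 0b->0: ok.
c: 0c undefined. 0c->0: ok.
aa: 1a undefined. 1a->0: no, caac/b meet in 0. 1a->1: no, caac/ac meet in 1 with "c" left. Open state 2: 1a->2.
ab: 1b undefined. 1b->0: no, ab/b meet in 0. 1b->1: ok.
ac: 1c undefined. 1c->0: no, ab/abccba meet in 1. 1c->1: no, ab/ac meet in 1. 1c->2: ok.
aaa: 2a undefined. 2a->0: ok.
acc: 2c undefined. 2c->0: no, caac/b meet in 0. 2c->1: ok.
bacb: 2b undefined. 2b->0: no, bacbac/ac meet in 2. 2b->1: ok.
All examples now run through 3 states with every (state, symbol) defined. Accept strings end in {1}, Reject strings end in {0,2}; accept={1}.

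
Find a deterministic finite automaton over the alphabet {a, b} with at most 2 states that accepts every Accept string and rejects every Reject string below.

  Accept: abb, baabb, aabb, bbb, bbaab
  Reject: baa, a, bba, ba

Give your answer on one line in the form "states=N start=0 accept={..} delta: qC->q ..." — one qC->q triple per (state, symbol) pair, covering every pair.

Fold the examples into a partial DFA from state 0: repeatedly fix the first undefined (state, symbol) met by the shortest-then-alphabetical prefix, trying targets in increasing order and rejecting any under which an Accept and a Reject string meet in one state with the same remainder; add a state when all current targets are rejected. Accepting states are where Accept strings end.
a: 0a undefined. 0a->0: ok.
b: 0b undefined. 0b->0: no, abb/baa meet in 0. Open state 1: 0b->1.
ba: 1a undefined. 1a->0: ok.
bb: 1b undefined. 1b->0: no, abb/baa meet in 0. 1b->1: ok.
All examples now run through 2 states with every (state, symbol) defined. Accept strings end in {1}, Reject strings end in {0}; accept={1}.

states=2 start=0 accept={1} delta: 0a->0 0b->1 1a->0 1b->1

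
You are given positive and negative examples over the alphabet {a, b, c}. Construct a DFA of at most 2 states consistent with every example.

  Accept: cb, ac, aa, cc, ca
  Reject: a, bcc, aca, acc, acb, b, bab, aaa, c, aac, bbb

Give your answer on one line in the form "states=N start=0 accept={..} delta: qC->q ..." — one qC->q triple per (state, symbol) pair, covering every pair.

Fold the examples into a partial DFA from state 0: repeatedly fix the first undefined (state, symbol) met by the shortest-then-alphabetical prefix, trying targets in increasing order and rejecting any under which an Accept and a Reject string meet in one state with the same remainder; add a state when all current targets are rejected. Accepting states are where Accept strings end.
a: 0a undefined. 0a->0: no, cb/acb meet in 0 with "cb" left. Open state 1: 0a->1.
b: 0b undefined. 0b->0: no, cc/bcc meet in 0 with "cc" left. 0b->1: ok.
c: 0c undefined. 0c->0: no, cb/a meet in 1. 0c->1: ok.
aa: 1a undefined. 1a->0: ok.
ac: 1c undefined. 1c->0: ok.
bb: 1b undefined. 1b->0: ok.
All examples now run through 2 states with every (state, symbol) defined. Accept strings end in {0}, Reject strings end in {1}; accept={0}.

states=2 start=0 accept={0} delta: 0a->1 0b->1 0c->1 1a->0 1b->0 1c->0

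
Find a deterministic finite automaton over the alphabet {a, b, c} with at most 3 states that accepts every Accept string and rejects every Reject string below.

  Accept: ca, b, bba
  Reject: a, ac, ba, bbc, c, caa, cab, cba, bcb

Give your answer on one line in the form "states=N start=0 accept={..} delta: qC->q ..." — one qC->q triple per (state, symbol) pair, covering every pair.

Fold the examples into a partial DFA from state 0: repeatedly fix the first undefined (state, symbol) met by the shortest-then-alphabetical prefix, trying targets in increasing order and rejecting any under which an Accept and a Reject string meet in one state with the same remainder; add a state when all current targets are rejected. Accepting states are where Accept strings end.
a: 0a undefined. 0a->0: ok.
b: 0b undefined. 0b->0: no, b/a meet in 0. Open state 1: 0b->1.
c: 0c undefined. 0c->0: no, ca/a meet in 0. 0c->1: no, ca/ba meet in 1 with "a" left. Open state 2: 0c->2.
ba: 1a undefined. 1a->0: ok.
bb: 1b undefined. 1b->0: no, bba/a meet in 0. 1b->1: no, bba/a meet in 0. 1b->2: ok.
bc: 1c undefined. 1c->0: no, b/bcb meet in 1. 1c->1: ok.
ca: 2a undefined. 2a->0: no, ca/a meet in 0. 2a->1: ok.
cb: 2b undefined. 2b->0: ok.
bbc: 2c undefined. 2c->0: ok.
All examples now run through 3 states with every (state, symbol) defined. Accept strings end in {1}, Reject strings end in {0,2}; accept={1}.

states=3 start=0 accept={1} delta: 0a->0 0b->1 0c->2 1a->0 1b->2 1c->1 2a->1 2b->0 2c->0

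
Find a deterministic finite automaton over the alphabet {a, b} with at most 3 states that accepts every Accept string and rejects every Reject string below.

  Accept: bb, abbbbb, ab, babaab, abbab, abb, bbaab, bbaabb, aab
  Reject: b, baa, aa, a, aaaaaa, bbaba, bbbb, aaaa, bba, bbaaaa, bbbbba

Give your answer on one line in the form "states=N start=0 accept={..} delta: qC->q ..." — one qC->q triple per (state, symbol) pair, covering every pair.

states=3 start=0 accept={0,2} delta: 0a->1 0b->1 1a->1 1b->2 2a->1 2b->0

Grow the machine one transition at a time. Run the examples from 0; the earliest place one falls off (shortest prefix, ties alphabetical) gets sent to the lowest-numbered state that keeps every Accept/Reject pair distinguishable — a pair clashes when both reach the same state with identical unread suffix — and to a fresh state only if none does.
a: 0a undefined. 0a->0: no, ab/b meet in 0 with "b" left. Open state 1: 0a->1.
b: 0b undefined. 0b->0: no, bb/b meet in 0. 0b->1: ok.
aa: 1a undefined. 1a->0: no, aab/b meet in 1. 1a->1: ok.
ab: 1b undefined. 1b->0: no, bb/bbbb meet in 0. 1b->1: no, bb/b meet in 1. Open state 2: 1b->2.
abb: 2b undefined. 2b->0: ok.
bba: 2a undefined. 2a->0: no, abbbbb/bba meet in 0. 2a->1: ok.
All examples now run through 3 states with every (state, symbol) defined. Accept strings end in {0,2}, Reject strings end in {1}; accept={0,2}.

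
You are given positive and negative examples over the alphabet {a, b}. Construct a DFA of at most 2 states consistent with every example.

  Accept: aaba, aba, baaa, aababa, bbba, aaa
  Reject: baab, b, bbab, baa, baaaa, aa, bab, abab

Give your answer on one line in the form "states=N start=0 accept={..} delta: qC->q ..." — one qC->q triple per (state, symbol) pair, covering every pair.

Fold the examples into a partial DFA from state 0: repeatedly fix the first undefined (state, symbol) met by the shortest-then-alphabetical prefix, trying targets in increasing order and rejecting any under which an Accept and a Reject string meet in one state with the same remainder; add a state when all current targets are rejected. Accepting states are where Accept strings end.
a: 0a undefined. 0a->0: no, aaa/aa meet in 0. Open state 1: 0a->1.
b: 0b undefined. 0b->0: ok.
aa: 1a undefined. 1a->0: ok.
ab: 1b undefined. 1b->0: ok.
All examples now run through 2 states with every (state, symbol) defined. Accept strings end in {1}, Reject strings end in {0}; accept={1}.

states=2 start=0 accept={1} delta: 0a->1 0b->0 1a->0 1b->0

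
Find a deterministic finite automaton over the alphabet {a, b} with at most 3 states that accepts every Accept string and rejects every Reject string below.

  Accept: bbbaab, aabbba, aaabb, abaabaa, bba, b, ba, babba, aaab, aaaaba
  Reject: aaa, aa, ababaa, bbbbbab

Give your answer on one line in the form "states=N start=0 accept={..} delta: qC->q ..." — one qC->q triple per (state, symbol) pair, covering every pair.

State merging on the prefix tree: take the shortest (then alphabetical) example prefix whose next move is undefined and point that move at state 0, else 1, else 2, ...; a target is out if some Accept/Reject pair would then sit in one state with the same input left (inseparable). If every existing state is out, open a new one.
a: 0a undefined. 0a->0: ok.
b: 0b undefined. 0b->0: no, bbbaab/aaa meet in 0. Open state 1: 0b->1.
ba: 1a undefined. 1a->0: no, abaabaa/aaa meet in 0. 1a->1: no, abaabaa/ababaa meet in 1 with "baa" left. Open state 2: 1a->2.
bb: 1b undefined. 1b->0: no, aaabb/aaa meet in 0. 1b->1: ok.
bab: 2b undefined. 2b->0: ok.
abaa: 2a undefined. 2a->0: no, abaabaa/aaa meet in 0. 2a->1: ok.
All examples now run through 3 states with every (state, symbol) defined. Accept strings end in {1,2}, Reject strings end in {0}; accept={1,2}.

states=3 start=0 accept={1,2} delta: 0a->0 0b->1 1a->2 1b->1 2a->1 2b->0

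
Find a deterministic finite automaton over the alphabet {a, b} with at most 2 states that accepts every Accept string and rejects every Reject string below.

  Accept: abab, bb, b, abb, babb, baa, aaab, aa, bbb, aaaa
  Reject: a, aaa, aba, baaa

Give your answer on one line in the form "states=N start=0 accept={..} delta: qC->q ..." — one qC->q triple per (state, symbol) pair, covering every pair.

states=2 start=0 accept={0} delta: 0a->1 0b->0 1a->0 1b->0

Grow the machine one transition at a time. Run the examples from 0; the earliest place one falls off (shortest prefix, ties alphabetical) gets sent to the lowest-numbered state that keeps every Accept/Reject pair distinguishable — a pair clashes when both reach the same state with identical unread suffix — and to a fresh state only if none does.
a: 0a undefined. 0a->0: no, aa/a meet in 0. Open state 1: 0a->1.
b: 0b undefined. 0b->0: ok.
aa: 1a undefined. 1a->0: ok.
ab: 1b undefined. 1b->0: ok.
All examples now run through 2 states with every (state, symbol) defined. Accept strings end in {0}, Reject strings end in {1}; accept={0}.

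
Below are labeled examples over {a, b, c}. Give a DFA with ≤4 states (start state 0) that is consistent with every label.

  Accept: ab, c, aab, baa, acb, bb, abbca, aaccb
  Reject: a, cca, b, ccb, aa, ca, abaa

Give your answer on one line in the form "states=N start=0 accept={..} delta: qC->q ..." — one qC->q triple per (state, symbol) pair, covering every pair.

states=3 start=0 accept={0} delta: 0a->1 0b->1 0c->0 1a->2 1b->0 1c->2 2a->0 2b->0 2c->1

State merging on the prefix tree: take the shortest (then alphabetical) example prefix whose next move is undefined and point that move at state 0, else 1, else 2, ...; a target is out if some Accept/Reject pair would then sit in one state with the same input left (inseparable). If every existing state is out, open a new one.
a: 0a undefined. 0a->0: no, ab/b meet in 0 with "b" left. Open state 1: 0a->1.
b: 0b undefined. 0b->0: no, baa/aa meet in 1 with "a" left. 0b->1: ok.
c: 0c undefined. 0c->0: ok.
aa: 1a undefined. 1a->0: no, c/aa meet in 0. 1a->1: no, baa/a meet in 1. Open state 2: 1a->2.
ab: 1b undefined. 1b->0: ok.
ac: 1c undefined. 1c->0: no, acb/a meet in 1. 1c->1: no, abbca/aa meet in 2. 1c->2: ok.
aab: 2b undefined. 2b->0: ok.
aac: 2c undefined. 2c->0: no, aaccb/a meet in 1. 2c->1: ok.
baa: 2a undefined. 2a->0: ok.
All examples now run through 3 states with every (state, symbol) defined. Accept strings end in {0}, Reject strings end in {1,2}; accept={0}.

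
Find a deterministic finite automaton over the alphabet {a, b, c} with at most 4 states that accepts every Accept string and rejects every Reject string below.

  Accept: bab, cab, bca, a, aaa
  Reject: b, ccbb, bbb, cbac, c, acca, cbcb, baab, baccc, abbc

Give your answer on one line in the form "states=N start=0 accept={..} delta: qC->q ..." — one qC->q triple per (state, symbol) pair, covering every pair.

states=4 start=0 accept={0} delta: 0a->0 0b->1 0c->2 1a->3 1b->0 1c->0 2a->1 2b->1 2c->1 3a->0 3b->0 3c->1

State merging on the prefix tree: take the shortest (then alphabetical) example prefix whose next move is undefined and point that move at state 0, else 1, else 2, ...; a target is out if some Accept/Reject pair would then sit in one state with the same input left (inseparable). If every existing state is out, open a new one.
a: 0a undefined. 0a->0: ok.
b: 0b undefined. 0b->0: no, bab/b meet in 0. Open state 1: 0b->1.
c: 0c undefined. 0c->0: no, cab/b meet in 1. 0c->1: no, bca/acca meet in 1 with "ca" left. Open state 2: 0c->2.
ba: 1a undefined. 1a->0: no, bab/b meet in 1. 1a->1: no, bab/baab meet in 1 with "b" left. 1a->2: no, cab/baab meet in 2 with "ab" left. Open state 3: 1a->3.
bb: 1b undefined. 1b->0: ok.
bc: 1c undefined. 1c->0: ok.
ca: 2a undefined. 2a->0: no, cab/b meet in 1. 2a->1: ok.
cb: 2b undefined. 2b->0: no, cab/cbcb meet in 0. 2b->1: ok.
cc: 2c undefined. 2c->0: no, cab/ccbb meet in 0. 2c->1: ok.
baa: 3a undefined. 3a->0: ok.
bab: 3b undefined. 3b->0: ok.
bac: 3c undefined. 3c->0: no, bab/cbac meet in 0. 3c->1: ok.
All examples now run through 4 states with every (state, symbol) defined. Accept strings end in {0}, Reject strings end in {1,2,3}; accept={0}.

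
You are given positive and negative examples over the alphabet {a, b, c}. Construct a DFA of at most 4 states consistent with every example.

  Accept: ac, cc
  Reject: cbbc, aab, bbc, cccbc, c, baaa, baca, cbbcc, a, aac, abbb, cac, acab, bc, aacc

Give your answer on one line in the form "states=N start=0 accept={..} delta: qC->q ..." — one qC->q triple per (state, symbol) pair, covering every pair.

states=3 start=0 accept={0} delta: 0a->1 0b->0 0c->1 1a->2 1b->2 1c->0 2a->1 2b->2 2c->2

Fold the examples into a partial DFA from state 0: repeatedly fix the first undefined (state, symbol) met by the shortest-then-alphabetical prefix, trying targets in increasing order and rejecting any under which an Accept and a Reject string meet in one state with the same remainder; add a state when all current targets are rejected. Accepting states are where Accept strings end.
a: 0a undefined. 0a->0: no, ac/c meet in 0 with "c" left. Open state 1: 0a->1.
b: 0b undefined. 0b->0: ok.
c: 0c undefined. 0c->0: no, ac/cac meet in 1 with "c" left. 0c->1: ok.
aa: 1a undefined. 1a->0: no, ac/aacc meet in 1 with "c" left. 1a->1: no, ac/aac meet in 1 with "c" left. Open state 2: 1a->2.
ab: 1b undefined. 1b->0: no, ac/cbbcc meet in 1 with "c" left. 1b->1: no, ac/cbbc meet in 1 with "c" left. 1b->2: ok.
ac: 1c undefined. 1c->0: ok.
aab: 2b undefined. 2b->0: no, ac/aab meet in 0. 2b->1: no, ac/cbbc meet in 0. 2b->2: ok.
aac: 2c undefined. 2c->0: no, ac/cbbc meet in 0. 2c->1: no, ac/cbbcc meet in 0. 2c->2: ok.
baaa: 2a undefined. 2a->0: no, ac/baaa meet in 0. 2a->1: ok.
All examples now run through 3 states with every (state, symbol) defined. Accept strings end in {0}, Reject strings end in {1,2}; accept={0}.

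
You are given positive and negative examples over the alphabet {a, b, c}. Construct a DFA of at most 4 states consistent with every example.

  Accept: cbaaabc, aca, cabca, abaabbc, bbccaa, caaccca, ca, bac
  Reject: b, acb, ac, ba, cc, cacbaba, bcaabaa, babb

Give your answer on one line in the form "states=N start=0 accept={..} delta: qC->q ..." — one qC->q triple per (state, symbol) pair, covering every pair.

State merging on the prefix tree: take the shortest (then alphabetical) example prefix whose next move is undefined and point that move at state 0, else 1, else 2, ...; a target is out if some Accept/Reject pair would then sit in one state with the same input left (inseparable). If every existing state is out, open a new one.
a: 0a undefined. 0a->0: ok.
b: 0b undefined. 0b->0: no, abaabbc/ac meet in 0 with "c" left. Open state 1: 0b->1.
c: 0c undefined. 0c->0: no, aca/ac meet in 0. 0c->1: no, aca/ba meet in 1 with "a" left. Open state 2: 0c->2.
ba: 1a undefined. 1a->0: no, bac/ac meet in 2. 1a->1: ok.
bb: 1b undefined. 1b->0: ok.
bc: 1c undefined. 1c->0: ok.
ca: 2a undefined. 2a->0: ok.
cb: 2b undefined. 2b->0: no, cbaaabc/acb meet in 0. 2b->1: no, cbaaabc/ac meet in 2. 2b->2: ok.
cc: 2c undefined. 2c->0: no, cbaaabc/cc meet in 0. 2c->1: no, bbccaa/b meet in 1. 2c->2: ok.
All examples now run through 3 states with every (state, symbol) defined. Accept strings end in {0}, Reject strings end in {1,2}; accept={0}.

states=3 start=0 accept={0} delta: 0a->0 0b->1 0c->2 1a->1 1b->0 1c->0 2a->0 2b->2 2c->2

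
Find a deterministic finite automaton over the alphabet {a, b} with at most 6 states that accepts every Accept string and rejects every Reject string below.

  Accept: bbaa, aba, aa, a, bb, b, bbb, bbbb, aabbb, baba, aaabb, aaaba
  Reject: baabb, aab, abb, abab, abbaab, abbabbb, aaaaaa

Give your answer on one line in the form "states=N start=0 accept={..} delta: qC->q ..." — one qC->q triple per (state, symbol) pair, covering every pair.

states=6 start=0 accept={0,1,2,3} delta: 0a->1 0b->0 1a->2 1b->2 2a->3 2b->4 3a->4 3b->5 4a->3 4b->5 5a->0 5b->2

Grow the machine one transition at a time. Run the examples from 0; the earliest place one falls off (shortest prefix, ties alphabetical) gets sent to the lowest-numbered state that keeps every Accept/Reject pair distinguishable — a pair clashes when both reach the same state with identical unread suffix — and to a fresh state only if none does.
a: 0a undefined. 0a->0: no, aa/aaaaaa meet in 0. Open state 1: 0a->1.
b: 0b undefined. 0b->0: ok.
aa: 1a undefined. 1a->0: no, bbaa/baabb meet in 0. 1a->1: no, bbaa/aaaaaa meet in 1. Open state 2: 1a->2.
ab: 1b undefined. 1b->0: no, bb/abb meet in 0. 1b->1: no, a/abb meet in 1. 1b->2: ok.
aaa: 2a undefined. 2a->0: no, aba/abab meet in 0. 2a->1: no, bbaa/abab meet in 2. 2a->2: no, bbaa/aaaaaa meet in 2. Open state 3: 2a->3.
aab: 2b undefined. 2b->0: no, bb/baabb meet in 0. 2b->1: no, bbaa/baabb meet in 2. 2b->2: no, bbaa/baabb meet in 2. 2b->3: no, aba/aab meet in 3. Open state 4: 2b->4.
aaaa: 3a undefined. 3a->0: no, bbaa/aaaaaa meet in 2. 3a->1: no, aba/aaaaaa meet in 3. 3a->2: no, bbaa/aaaaaa meet in 2. 3a->3: no, aba/aaaaaa meet in 3. 3a->4: ok.
aaab: 3b undefined. 3b->0: no, bb/abab meet in 0. 3b->1: no, a/abab meet in 1. 3b->2: no, bbaa/abab meet in 2. 3b->3: no, aba/abab meet in 3. 3b->4: no, aaabb/baabb meet in 4 with "b" left. Open state 5: 3b->5.
aabb: 4b undefined. 4b->0: no, bb/baabb meet in 0. 4b->1: no, a/baabb meet in 1. 4b->2: no, bbaa/baabb meet in 2. 4b->3: no, aba/baabb meet in 3. 4b->4: no, aabbb/baabb meet in 4. 4b->5: ok.
abba: 4a undefined. 4a->0: no, bbaa/abbaab meet in 2. 4a->1: no, bbaa/aaaaaa meet in 2. 4a->2: no, aba/aaaaaa meet in 3. 4a->3: ok.
aaaba: 5a undefined. 5a->0: ok.
aaabb: 5b undefined. 5b->0: no, bb/abbabbb meet in 0. 5b->1: no, bbaa/abbabbb meet in 2. 5b->2: ok.
All examples now run through 6 states with every (state, symbol) defined. Accept strings end in {0,1,2,3}, Reject strings end in {4,5}; accept={0,1,2,3}.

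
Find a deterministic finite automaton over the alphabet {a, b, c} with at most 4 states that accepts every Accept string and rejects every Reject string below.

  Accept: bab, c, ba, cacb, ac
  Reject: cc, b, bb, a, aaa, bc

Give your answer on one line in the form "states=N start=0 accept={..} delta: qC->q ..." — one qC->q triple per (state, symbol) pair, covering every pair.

Grow the machine one transition at a time. Run the examples from 0; the earliest place one falls off (shortest prefix, ties alphabetical) gets sent to the lowest-numbered state that keeps every Accept/Reject pair distinguishable — a pair clashes when both reach the same state with identical unread suffix — and to a fresh state only if none does.
a: 0a undefined. 0a->0: ok.
b: 0b undefined. 0b->0: no, bab/b meet in 0. Open state 1: 0b->1.
c: 0c undefined. 0c->0: no, c/cc meet in 0. 0c->1: no, c/b meet in 1. Open state 2: 0c->2.
ba: 1a undefined. 1a->0: no, bab/b meet in 1. 1a->1: no, bab/bb meet in 1 with "b" left. 1a->2: ok.
bb: 1b undefined. 1b->0: ok.
bc: 1c undefined. 1c->0: ok.
ca: 2a undefined. 2a->0: ok.
cc: 2c undefined. 2c->0: ok.
bab: 2b undefined. 2b->0: no, bab/cc meet in 0. 2b->1: no, bab/b meet in 1. 2b->2: ok.
All examples now run through 3 states with every (state, symbol) defined. Accept strings end in {2}, Reject strings end in {0,1}; accept={2}.

states=3 start=0 accept={2} delta: 0a->0 0b->1 0c->2 1a->2 1b->0 1c->0 2a->0 2b->2 2c->0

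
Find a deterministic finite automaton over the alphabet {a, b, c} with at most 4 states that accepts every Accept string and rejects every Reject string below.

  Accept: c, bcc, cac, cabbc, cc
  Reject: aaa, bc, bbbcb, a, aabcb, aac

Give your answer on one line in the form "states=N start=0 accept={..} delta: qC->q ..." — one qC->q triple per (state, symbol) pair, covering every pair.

states=3 start=0 accept={2} delta: 0a->1 0b->1 0c->2 1a->1 1b->0 1c->0 2a->0 2b->0 2c->2

Grow the machine one transition at a time. Run the examples from 0; the earliest place one falls off (shortest prefix, ties alphabetical) gets sent to the lowest-numbered state that keeps every Accept/Reject pair distinguishable — a pair clashes when both reach the same state with identical unread suffix — and to a fresh state only if none does.
a: 0a undefined. 0a->0: no, c/aac meet in 0 with "c" left. Open state 1: 0a->1.
b: 0b undefined. 0b->0: no, c/bc meet in 0 with "c" left. 0b->1: ok.
c: 0c undefined. 0c->0: no, cac/bc meet in 1 with "c" left. 0c->1: no, c/a meet in 1. Open state 2: 0c->2.
aa: 1a undefined. 1a->0: no, c/aac meet in 2. 1a->1: ok.
bb: 1b undefined. 1b->0: ok.
bc: 1c undefined. 1c->0: ok.
ca: 2a undefined. 2a->0: ok.
cc: 2c undefined. 2c->0: no, cc/bc meet in 0. 2c->1: no, cc/aaa meet in 1. 2c->2: ok.
aabcb: 2b undefined. 2b->0: ok.
All examples now run through 3 states with every (state, symbol) defined. Accept strings end in {2}, Reject strings end in {0,1}; accept={2}.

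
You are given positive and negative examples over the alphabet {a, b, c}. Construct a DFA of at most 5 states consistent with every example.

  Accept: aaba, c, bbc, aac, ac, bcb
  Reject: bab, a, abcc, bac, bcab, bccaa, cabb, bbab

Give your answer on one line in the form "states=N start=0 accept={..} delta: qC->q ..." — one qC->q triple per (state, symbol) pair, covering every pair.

states=4 start=0 accept={1} delta: 0a->0 0b->1 0c->1 1a->1 1b->2 1c->3 2a->1 2b->0 2c->1 3a->1 3b->1 3c->0

Fold the examples into a partial DFA from state 0: repeatedly fix the first undefined (state, symbol) met by the shortest-then-alphabetical prefix, trying targets in increasing order and rejecting any under which an Accept and a Reject string meet in one state with the same remainder; add a state when all current targets are rejected. Accepting states are where Accept strings end.
a: 0a undefined. 0a->0: ok.
b: 0b undefined. 0b->0: no, aaba/bab meet in 0. Open state 1: 0b->1.
c: 0c undefined. 0c->0: no, c/a meet in 0. 0c->1: ok.
ba: 1a undefined. 1a->0: no, aaba/a meet in 0. 1a->1: ok.
bb: 1b undefined. 1b->0: no, aaba/cabb meet in 1. 1b->1: no, aaba/bab meet in 1. Open state 2: 1b->2.
bc: 1c undefined. 1c->0: no, aaba/abcc meet in 1. 1c->1: no, aaba/abcc meet in 1. 1c->2: no, bbc/abcc meet in 2 with "c" left. Open state 3: 1c->3.
bba: 2a undefined. 2a->0: no, aaba/bbab meet in 1. 2a->1: ok.
bbc: 2c undefined. 2c->0: no, bbc/a meet in 0. 2c->1: ok.
bca: 3a undefined. 3a->0: no, aaba/bcab meet in 1. 3a->1: ok.
bcb: 3b undefined. 3b->0: no, bcb/a meet in 0. 3b->1: ok.
bcc: 3c undefined. 3c->0: ok.
cabb: 2b undefined. 2b->0: ok.
All examples now run through 4 states with every (state, symbol) defined. Accept strings end in {1}, Reject strings end in {0,2,3}; accept={1}.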